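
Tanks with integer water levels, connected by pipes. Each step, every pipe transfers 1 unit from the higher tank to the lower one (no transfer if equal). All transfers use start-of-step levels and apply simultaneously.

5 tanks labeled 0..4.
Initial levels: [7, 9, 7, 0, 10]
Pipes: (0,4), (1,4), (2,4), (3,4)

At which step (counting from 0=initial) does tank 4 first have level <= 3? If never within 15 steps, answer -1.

Answer: -1

Derivation:
Step 1: flows [4->0,4->1,4->2,4->3] -> levels [8 10 8 1 6]
Step 2: flows [0->4,1->4,2->4,4->3] -> levels [7 9 7 2 8]
Step 3: flows [4->0,1->4,4->2,4->3] -> levels [8 8 8 3 6]
Step 4: flows [0->4,1->4,2->4,4->3] -> levels [7 7 7 4 8]
Step 5: flows [4->0,4->1,4->2,4->3] -> levels [8 8 8 5 4]
Step 6: flows [0->4,1->4,2->4,3->4] -> levels [7 7 7 4 8]
  -> period-2 cycle (repeats step 4); tank 4 never drops to <=3
Tank 4 never reaches <=3 within 15 steps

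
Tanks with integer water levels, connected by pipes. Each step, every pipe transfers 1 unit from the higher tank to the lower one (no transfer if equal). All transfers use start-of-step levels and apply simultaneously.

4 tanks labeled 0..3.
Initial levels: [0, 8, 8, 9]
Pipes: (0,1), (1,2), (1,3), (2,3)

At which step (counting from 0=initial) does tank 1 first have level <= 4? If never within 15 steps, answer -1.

Step 1: flows [1->0,1=2,3->1,3->2] -> levels [1 8 9 7]
Step 2: flows [1->0,2->1,1->3,2->3] -> levels [2 7 7 9]
Step 3: flows [1->0,1=2,3->1,3->2] -> levels [3 7 8 7]
Step 4: flows [1->0,2->1,1=3,2->3] -> levels [4 7 6 8]
Step 5: flows [1->0,1->2,3->1,3->2] -> levels [5 6 8 6]
Step 6: flows [1->0,2->1,1=3,2->3] -> levels [6 6 6 7]
Step 7: flows [0=1,1=2,3->1,3->2] -> levels [6 7 7 5]
Step 8: flows [1->0,1=2,1->3,2->3] -> levels [7 5 6 7]
Step 9: flows [0->1,2->1,3->1,3->2] -> levels [6 8 6 5]
Step 10: flows [1->0,1->2,1->3,2->3] -> levels [7 5 6 7]
  -> period-2 cycle (repeats step 8); tank 1 never drops to <=4
Tank 1 never reaches <=4 within 15 steps

Answer: -1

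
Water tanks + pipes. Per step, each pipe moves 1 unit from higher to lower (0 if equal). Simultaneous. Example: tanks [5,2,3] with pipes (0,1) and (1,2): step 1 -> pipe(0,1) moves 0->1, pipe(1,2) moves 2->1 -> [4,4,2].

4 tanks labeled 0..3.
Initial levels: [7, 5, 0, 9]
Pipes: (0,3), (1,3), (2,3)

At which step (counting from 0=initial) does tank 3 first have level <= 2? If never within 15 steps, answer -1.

Step 1: flows [3->0,3->1,3->2] -> levels [8 6 1 6]
Step 2: flows [0->3,1=3,3->2] -> levels [7 6 2 6]
Step 3: flows [0->3,1=3,3->2] -> levels [6 6 3 6]
Step 4: flows [0=3,1=3,3->2] -> levels [6 6 4 5]
Step 5: flows [0->3,1->3,3->2] -> levels [5 5 5 6]
Step 6: flows [3->0,3->1,3->2] -> levels [6 6 6 3]
Step 7: flows [0->3,1->3,2->3] -> levels [5 5 5 6]
  -> period-2 cycle (repeats step 5); tank 3 never drops to <=2
Tank 3 never reaches <=2 within 15 steps

Answer: -1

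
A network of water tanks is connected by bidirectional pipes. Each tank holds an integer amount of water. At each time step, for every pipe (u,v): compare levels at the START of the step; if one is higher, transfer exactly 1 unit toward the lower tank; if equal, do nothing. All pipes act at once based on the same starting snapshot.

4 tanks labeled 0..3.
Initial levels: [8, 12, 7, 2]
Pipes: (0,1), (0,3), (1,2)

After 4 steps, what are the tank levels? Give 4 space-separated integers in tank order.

Answer: 7 7 9 6

Derivation:
Step 1: flows [1->0,0->3,1->2] -> levels [8 10 8 3]
Step 2: flows [1->0,0->3,1->2] -> levels [8 8 9 4]
Step 3: flows [0=1,0->3,2->1] -> levels [7 9 8 5]
Step 4: flows [1->0,0->3,1->2] -> levels [7 7 9 6]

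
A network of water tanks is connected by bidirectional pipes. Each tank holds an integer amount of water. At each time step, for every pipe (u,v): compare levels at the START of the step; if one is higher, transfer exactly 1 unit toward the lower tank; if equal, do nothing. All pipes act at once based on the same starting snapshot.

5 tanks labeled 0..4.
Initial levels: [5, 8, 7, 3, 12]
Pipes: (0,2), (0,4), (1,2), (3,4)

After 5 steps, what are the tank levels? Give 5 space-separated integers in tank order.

Step 1: flows [2->0,4->0,1->2,4->3] -> levels [7 7 7 4 10]
Step 2: flows [0=2,4->0,1=2,4->3] -> levels [8 7 7 5 8]
Step 3: flows [0->2,0=4,1=2,4->3] -> levels [7 7 8 6 7]
Step 4: flows [2->0,0=4,2->1,4->3] -> levels [8 8 6 7 6]
Step 5: flows [0->2,0->4,1->2,3->4] -> levels [6 7 8 6 8]

Answer: 6 7 8 6 8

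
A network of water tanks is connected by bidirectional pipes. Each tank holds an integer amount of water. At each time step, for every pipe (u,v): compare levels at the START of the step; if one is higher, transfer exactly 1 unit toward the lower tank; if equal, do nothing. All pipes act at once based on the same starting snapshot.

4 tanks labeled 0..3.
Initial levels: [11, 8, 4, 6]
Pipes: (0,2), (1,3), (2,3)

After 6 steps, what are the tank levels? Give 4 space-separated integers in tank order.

Step 1: flows [0->2,1->3,3->2] -> levels [10 7 6 6]
Step 2: flows [0->2,1->3,2=3] -> levels [9 6 7 7]
Step 3: flows [0->2,3->1,2=3] -> levels [8 7 8 6]
Step 4: flows [0=2,1->3,2->3] -> levels [8 6 7 8]
Step 5: flows [0->2,3->1,3->2] -> levels [7 7 9 6]
Step 6: flows [2->0,1->3,2->3] -> levels [8 6 7 8]

Answer: 8 6 7 8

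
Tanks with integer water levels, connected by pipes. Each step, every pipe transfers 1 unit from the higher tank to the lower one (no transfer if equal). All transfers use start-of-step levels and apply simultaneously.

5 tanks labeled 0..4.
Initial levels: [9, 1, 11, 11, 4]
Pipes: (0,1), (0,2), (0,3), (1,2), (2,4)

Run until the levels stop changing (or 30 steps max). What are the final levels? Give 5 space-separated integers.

Answer: 6 7 9 8 6

Derivation:
Step 1: flows [0->1,2->0,3->0,2->1,2->4] -> levels [10 3 8 10 5]
Step 2: flows [0->1,0->2,0=3,2->1,2->4] -> levels [8 5 7 10 6]
Step 3: flows [0->1,0->2,3->0,2->1,2->4] -> levels [7 7 6 9 7]
Step 4: flows [0=1,0->2,3->0,1->2,4->2] -> levels [7 6 9 8 6]
Step 5: flows [0->1,2->0,3->0,2->1,2->4] -> levels [8 8 6 7 7]
Step 6: flows [0=1,0->2,0->3,1->2,4->2] -> levels [6 7 9 8 6]
Step 7: flows [1->0,2->0,3->0,2->1,2->4] -> levels [9 7 6 7 7]
Step 8: flows [0->1,0->2,0->3,1->2,4->2] -> levels [6 7 9 8 6]
  -> period-2 cycle: step 8 state = step 6 state; never stabilizes
  -> state at step 30: (30-6) mod 2 = 0, same as step 6 -> [6 7 9 8 6]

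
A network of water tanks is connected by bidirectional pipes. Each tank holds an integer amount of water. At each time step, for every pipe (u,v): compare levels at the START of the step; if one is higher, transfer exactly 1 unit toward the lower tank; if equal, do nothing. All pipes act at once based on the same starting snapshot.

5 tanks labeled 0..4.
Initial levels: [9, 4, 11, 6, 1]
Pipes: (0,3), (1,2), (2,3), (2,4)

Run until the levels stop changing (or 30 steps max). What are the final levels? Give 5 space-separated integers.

Answer: 6 7 4 7 7

Derivation:
Step 1: flows [0->3,2->1,2->3,2->4] -> levels [8 5 8 8 2]
Step 2: flows [0=3,2->1,2=3,2->4] -> levels [8 6 6 8 3]
Step 3: flows [0=3,1=2,3->2,2->4] -> levels [8 6 6 7 4]
Step 4: flows [0->3,1=2,3->2,2->4] -> levels [7 6 6 7 5]
Step 5: flows [0=3,1=2,3->2,2->4] -> levels [7 6 6 6 6]
Step 6: flows [0->3,1=2,2=3,2=4] -> levels [6 6 6 7 6]
Step 7: flows [3->0,1=2,3->2,2=4] -> levels [7 6 7 5 6]
Step 8: flows [0->3,2->1,2->3,2->4] -> levels [6 7 4 7 7]
Step 9: flows [3->0,1->2,3->2,4->2] -> levels [7 6 7 5 6]
  -> period-2 cycle: step 9 state = step 7 state; never stabilizes
  -> state at step 30: (30-7) mod 2 = 1, same as step 8 -> [6 7 4 7 7]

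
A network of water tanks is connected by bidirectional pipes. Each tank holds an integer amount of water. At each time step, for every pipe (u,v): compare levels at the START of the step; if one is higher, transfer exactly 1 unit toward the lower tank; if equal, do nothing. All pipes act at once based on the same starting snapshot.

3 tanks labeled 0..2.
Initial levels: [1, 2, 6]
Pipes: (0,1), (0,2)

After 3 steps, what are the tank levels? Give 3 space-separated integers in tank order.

Answer: 3 3 3

Derivation:
Step 1: flows [1->0,2->0] -> levels [3 1 5]
Step 2: flows [0->1,2->0] -> levels [3 2 4]
Step 3: flows [0->1,2->0] -> levels [3 3 3]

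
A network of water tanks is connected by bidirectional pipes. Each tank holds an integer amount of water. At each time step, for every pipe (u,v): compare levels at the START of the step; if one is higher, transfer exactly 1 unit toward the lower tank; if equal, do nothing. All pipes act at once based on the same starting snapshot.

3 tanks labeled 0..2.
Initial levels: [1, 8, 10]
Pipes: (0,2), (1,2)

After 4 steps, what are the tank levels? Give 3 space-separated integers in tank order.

Answer: 5 7 7

Derivation:
Step 1: flows [2->0,2->1] -> levels [2 9 8]
Step 2: flows [2->0,1->2] -> levels [3 8 8]
Step 3: flows [2->0,1=2] -> levels [4 8 7]
Step 4: flows [2->0,1->2] -> levels [5 7 7]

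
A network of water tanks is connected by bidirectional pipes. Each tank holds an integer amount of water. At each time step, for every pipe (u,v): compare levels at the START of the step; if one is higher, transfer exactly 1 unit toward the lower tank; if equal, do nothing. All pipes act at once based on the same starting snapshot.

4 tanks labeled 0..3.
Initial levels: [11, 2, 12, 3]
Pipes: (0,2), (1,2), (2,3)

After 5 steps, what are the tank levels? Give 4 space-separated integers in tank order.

Answer: 8 6 8 6

Derivation:
Step 1: flows [2->0,2->1,2->3] -> levels [12 3 9 4]
Step 2: flows [0->2,2->1,2->3] -> levels [11 4 8 5]
Step 3: flows [0->2,2->1,2->3] -> levels [10 5 7 6]
Step 4: flows [0->2,2->1,2->3] -> levels [9 6 6 7]
Step 5: flows [0->2,1=2,3->2] -> levels [8 6 8 6]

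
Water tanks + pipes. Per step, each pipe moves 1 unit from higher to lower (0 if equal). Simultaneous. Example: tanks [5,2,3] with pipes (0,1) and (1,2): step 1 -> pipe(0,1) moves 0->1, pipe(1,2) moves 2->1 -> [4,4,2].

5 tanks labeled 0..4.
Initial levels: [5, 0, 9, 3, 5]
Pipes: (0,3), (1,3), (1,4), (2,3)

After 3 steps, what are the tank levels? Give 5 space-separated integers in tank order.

Step 1: flows [0->3,3->1,4->1,2->3] -> levels [4 2 8 4 4]
Step 2: flows [0=3,3->1,4->1,2->3] -> levels [4 4 7 4 3]
Step 3: flows [0=3,1=3,1->4,2->3] -> levels [4 3 6 5 4]

Answer: 4 3 6 5 4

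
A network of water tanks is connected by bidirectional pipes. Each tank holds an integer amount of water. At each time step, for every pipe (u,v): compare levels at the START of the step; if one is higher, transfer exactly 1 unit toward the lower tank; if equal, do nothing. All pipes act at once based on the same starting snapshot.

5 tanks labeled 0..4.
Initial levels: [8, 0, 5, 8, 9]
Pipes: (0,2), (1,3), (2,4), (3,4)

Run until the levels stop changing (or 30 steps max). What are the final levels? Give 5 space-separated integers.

Answer: 7 6 6 4 7

Derivation:
Step 1: flows [0->2,3->1,4->2,4->3] -> levels [7 1 7 8 7]
Step 2: flows [0=2,3->1,2=4,3->4] -> levels [7 2 7 6 8]
Step 3: flows [0=2,3->1,4->2,4->3] -> levels [7 3 8 6 6]
Step 4: flows [2->0,3->1,2->4,3=4] -> levels [8 4 6 5 7]
Step 5: flows [0->2,3->1,4->2,4->3] -> levels [7 5 8 5 5]
Step 6: flows [2->0,1=3,2->4,3=4] -> levels [8 5 6 5 6]
Step 7: flows [0->2,1=3,2=4,4->3] -> levels [7 5 7 6 5]
Step 8: flows [0=2,3->1,2->4,3->4] -> levels [7 6 6 4 7]
Step 9: flows [0->2,1->3,4->2,4->3] -> levels [6 5 8 6 5]
Step 10: flows [2->0,3->1,2->4,3->4] -> levels [7 6 6 4 7]
  -> period-2 cycle: step 10 state = step 8 state; never stabilizes
  -> state at step 30: (30-8) mod 2 = 0, same as step 8 -> [7 6 6 4 7]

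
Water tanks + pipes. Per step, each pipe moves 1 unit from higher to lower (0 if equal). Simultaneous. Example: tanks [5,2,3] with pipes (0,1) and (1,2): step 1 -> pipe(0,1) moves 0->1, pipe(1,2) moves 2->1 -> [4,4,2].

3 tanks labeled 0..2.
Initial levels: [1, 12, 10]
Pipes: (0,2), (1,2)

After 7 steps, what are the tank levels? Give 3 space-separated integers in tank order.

Step 1: flows [2->0,1->2] -> levels [2 11 10]
Step 2: flows [2->0,1->2] -> levels [3 10 10]
Step 3: flows [2->0,1=2] -> levels [4 10 9]
Step 4: flows [2->0,1->2] -> levels [5 9 9]
Step 5: flows [2->0,1=2] -> levels [6 9 8]
Step 6: flows [2->0,1->2] -> levels [7 8 8]
Step 7: flows [2->0,1=2] -> levels [8 8 7]

Answer: 8 8 7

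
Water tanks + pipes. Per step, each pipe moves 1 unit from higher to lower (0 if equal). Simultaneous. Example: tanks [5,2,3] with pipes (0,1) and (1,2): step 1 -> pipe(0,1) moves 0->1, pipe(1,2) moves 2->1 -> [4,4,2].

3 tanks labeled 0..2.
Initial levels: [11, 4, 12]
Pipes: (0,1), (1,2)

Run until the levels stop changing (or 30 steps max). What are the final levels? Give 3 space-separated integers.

Step 1: flows [0->1,2->1] -> levels [10 6 11]
Step 2: flows [0->1,2->1] -> levels [9 8 10]
Step 3: flows [0->1,2->1] -> levels [8 10 9]
Step 4: flows [1->0,1->2] -> levels [9 8 10]
  -> period-2 cycle: step 4 state = step 2 state; never stabilizes
  -> state at step 30: (30-2) mod 2 = 0, same as step 2 -> [9 8 10]

Answer: 9 8 10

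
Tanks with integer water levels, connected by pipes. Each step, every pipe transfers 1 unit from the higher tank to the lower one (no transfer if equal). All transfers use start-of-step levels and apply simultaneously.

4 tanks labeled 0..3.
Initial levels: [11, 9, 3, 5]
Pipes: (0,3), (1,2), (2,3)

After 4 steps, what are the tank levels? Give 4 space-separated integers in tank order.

Step 1: flows [0->3,1->2,3->2] -> levels [10 8 5 5]
Step 2: flows [0->3,1->2,2=3] -> levels [9 7 6 6]
Step 3: flows [0->3,1->2,2=3] -> levels [8 6 7 7]
Step 4: flows [0->3,2->1,2=3] -> levels [7 7 6 8]

Answer: 7 7 6 8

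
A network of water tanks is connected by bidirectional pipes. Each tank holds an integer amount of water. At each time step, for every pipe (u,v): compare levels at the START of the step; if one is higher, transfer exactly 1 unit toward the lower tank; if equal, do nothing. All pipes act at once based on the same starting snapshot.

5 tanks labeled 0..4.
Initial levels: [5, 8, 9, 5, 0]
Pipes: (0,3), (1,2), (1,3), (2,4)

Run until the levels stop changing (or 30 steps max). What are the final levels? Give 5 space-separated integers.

Answer: 6 4 6 7 4

Derivation:
Step 1: flows [0=3,2->1,1->3,2->4] -> levels [5 8 7 6 1]
Step 2: flows [3->0,1->2,1->3,2->4] -> levels [6 6 7 6 2]
Step 3: flows [0=3,2->1,1=3,2->4] -> levels [6 7 5 6 3]
Step 4: flows [0=3,1->2,1->3,2->4] -> levels [6 5 5 7 4]
Step 5: flows [3->0,1=2,3->1,2->4] -> levels [7 6 4 5 5]
Step 6: flows [0->3,1->2,1->3,4->2] -> levels [6 4 6 7 4]
Step 7: flows [3->0,2->1,3->1,2->4] -> levels [7 6 4 5 5]
  -> period-2 cycle: step 7 state = step 5 state; never stabilizes
  -> state at step 30: (30-5) mod 2 = 1, same as step 6 -> [6 4 6 7 4]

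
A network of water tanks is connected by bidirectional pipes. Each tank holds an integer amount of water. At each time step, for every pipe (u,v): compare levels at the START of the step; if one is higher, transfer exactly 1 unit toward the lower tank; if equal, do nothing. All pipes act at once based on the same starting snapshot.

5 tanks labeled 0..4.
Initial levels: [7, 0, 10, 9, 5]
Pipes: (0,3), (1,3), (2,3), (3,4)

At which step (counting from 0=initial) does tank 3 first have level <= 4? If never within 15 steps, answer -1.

Answer: 6

Derivation:
Step 1: flows [3->0,3->1,2->3,3->4] -> levels [8 1 9 7 6]
Step 2: flows [0->3,3->1,2->3,3->4] -> levels [7 2 8 7 7]
Step 3: flows [0=3,3->1,2->3,3=4] -> levels [7 3 7 7 7]
Step 4: flows [0=3,3->1,2=3,3=4] -> levels [7 4 7 6 7]
Step 5: flows [0->3,3->1,2->3,4->3] -> levels [6 5 6 8 6]
Step 6: flows [3->0,3->1,3->2,3->4] -> levels [7 6 7 4 7]
Tank 3 first reaches <=4 at step 6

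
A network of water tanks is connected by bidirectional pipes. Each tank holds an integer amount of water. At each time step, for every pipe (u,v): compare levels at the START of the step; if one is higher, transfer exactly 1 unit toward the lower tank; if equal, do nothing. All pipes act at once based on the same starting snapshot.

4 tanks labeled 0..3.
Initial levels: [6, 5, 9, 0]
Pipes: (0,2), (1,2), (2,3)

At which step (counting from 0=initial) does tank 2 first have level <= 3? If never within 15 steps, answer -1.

Answer: 5

Derivation:
Step 1: flows [2->0,2->1,2->3] -> levels [7 6 6 1]
Step 2: flows [0->2,1=2,2->3] -> levels [6 6 6 2]
Step 3: flows [0=2,1=2,2->3] -> levels [6 6 5 3]
Step 4: flows [0->2,1->2,2->3] -> levels [5 5 6 4]
Step 5: flows [2->0,2->1,2->3] -> levels [6 6 3 5]
Tank 2 first reaches <=3 at step 5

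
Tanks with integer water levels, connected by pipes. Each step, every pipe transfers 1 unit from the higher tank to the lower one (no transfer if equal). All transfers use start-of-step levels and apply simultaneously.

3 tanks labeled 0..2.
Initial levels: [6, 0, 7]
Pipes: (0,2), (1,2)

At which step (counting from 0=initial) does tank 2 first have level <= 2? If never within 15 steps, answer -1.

Answer: -1

Derivation:
Step 1: flows [2->0,2->1] -> levels [7 1 5]
Step 2: flows [0->2,2->1] -> levels [6 2 5]
Step 3: flows [0->2,2->1] -> levels [5 3 5]
Step 4: flows [0=2,2->1] -> levels [5 4 4]
Step 5: flows [0->2,1=2] -> levels [4 4 5]
Step 6: flows [2->0,2->1] -> levels [5 5 3]
Step 7: flows [0->2,1->2] -> levels [4 4 5]
  -> period-2 cycle (repeats step 5); tank 2 never drops to <=2
Tank 2 never reaches <=2 within 15 steps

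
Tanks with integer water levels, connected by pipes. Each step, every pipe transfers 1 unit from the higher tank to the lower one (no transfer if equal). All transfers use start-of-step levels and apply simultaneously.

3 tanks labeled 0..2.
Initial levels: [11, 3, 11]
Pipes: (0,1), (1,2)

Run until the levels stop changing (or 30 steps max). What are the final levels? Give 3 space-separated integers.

Step 1: flows [0->1,2->1] -> levels [10 5 10]
Step 2: flows [0->1,2->1] -> levels [9 7 9]
Step 3: flows [0->1,2->1] -> levels [8 9 8]
Step 4: flows [1->0,1->2] -> levels [9 7 9]
  -> period-2 cycle: step 4 state = step 2 state; never stabilizes
  -> state at step 30: (30-2) mod 2 = 0, same as step 2 -> [9 7 9]

Answer: 9 7 9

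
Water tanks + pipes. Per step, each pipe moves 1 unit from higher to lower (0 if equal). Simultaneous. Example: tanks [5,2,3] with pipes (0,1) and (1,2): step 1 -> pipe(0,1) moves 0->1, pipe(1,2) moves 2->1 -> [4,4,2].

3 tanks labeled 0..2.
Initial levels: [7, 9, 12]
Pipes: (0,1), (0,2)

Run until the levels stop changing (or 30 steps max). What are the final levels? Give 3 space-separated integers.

Step 1: flows [1->0,2->0] -> levels [9 8 11]
Step 2: flows [0->1,2->0] -> levels [9 9 10]
Step 3: flows [0=1,2->0] -> levels [10 9 9]
Step 4: flows [0->1,0->2] -> levels [8 10 10]
Step 5: flows [1->0,2->0] -> levels [10 9 9]
  -> period-2 cycle: step 5 state = step 3 state; never stabilizes
  -> state at step 30: (30-3) mod 2 = 1, same as step 4 -> [8 10 10]

Answer: 8 10 10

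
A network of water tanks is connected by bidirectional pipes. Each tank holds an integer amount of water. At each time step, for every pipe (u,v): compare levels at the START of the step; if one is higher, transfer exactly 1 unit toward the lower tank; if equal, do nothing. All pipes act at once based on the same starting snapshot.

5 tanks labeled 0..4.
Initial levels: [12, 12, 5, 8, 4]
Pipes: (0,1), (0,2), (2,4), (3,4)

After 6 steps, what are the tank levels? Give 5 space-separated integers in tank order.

Answer: 9 9 9 7 7

Derivation:
Step 1: flows [0=1,0->2,2->4,3->4] -> levels [11 12 5 7 6]
Step 2: flows [1->0,0->2,4->2,3->4] -> levels [11 11 7 6 6]
Step 3: flows [0=1,0->2,2->4,3=4] -> levels [10 11 7 6 7]
Step 4: flows [1->0,0->2,2=4,4->3] -> levels [10 10 8 7 6]
Step 5: flows [0=1,0->2,2->4,3->4] -> levels [9 10 8 6 8]
Step 6: flows [1->0,0->2,2=4,4->3] -> levels [9 9 9 7 7]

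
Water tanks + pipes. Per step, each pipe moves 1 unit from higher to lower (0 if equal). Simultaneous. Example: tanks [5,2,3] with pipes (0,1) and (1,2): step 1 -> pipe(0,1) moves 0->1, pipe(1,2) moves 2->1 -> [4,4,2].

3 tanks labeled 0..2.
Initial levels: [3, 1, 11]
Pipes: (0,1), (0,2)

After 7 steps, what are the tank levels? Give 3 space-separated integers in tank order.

Step 1: flows [0->1,2->0] -> levels [3 2 10]
Step 2: flows [0->1,2->0] -> levels [3 3 9]
Step 3: flows [0=1,2->0] -> levels [4 3 8]
Step 4: flows [0->1,2->0] -> levels [4 4 7]
Step 5: flows [0=1,2->0] -> levels [5 4 6]
Step 6: flows [0->1,2->0] -> levels [5 5 5]
Step 7: flows [0=1,0=2] -> levels [5 5 5]

Answer: 5 5 5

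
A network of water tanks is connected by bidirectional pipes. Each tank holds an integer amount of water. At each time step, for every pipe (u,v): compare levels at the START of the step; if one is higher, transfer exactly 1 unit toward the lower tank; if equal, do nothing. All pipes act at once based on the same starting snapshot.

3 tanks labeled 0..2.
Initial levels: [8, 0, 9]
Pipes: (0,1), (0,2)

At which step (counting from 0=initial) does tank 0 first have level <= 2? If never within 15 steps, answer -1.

Answer: -1

Derivation:
Step 1: flows [0->1,2->0] -> levels [8 1 8]
Step 2: flows [0->1,0=2] -> levels [7 2 8]
Step 3: flows [0->1,2->0] -> levels [7 3 7]
Step 4: flows [0->1,0=2] -> levels [6 4 7]
Step 5: flows [0->1,2->0] -> levels [6 5 6]
Step 6: flows [0->1,0=2] -> levels [5 6 6]
Step 7: flows [1->0,2->0] -> levels [7 5 5]
Step 8: flows [0->1,0->2] -> levels [5 6 6]
  -> period-2 cycle (repeats step 6); tank 0 never drops to <=2
Tank 0 never reaches <=2 within 15 steps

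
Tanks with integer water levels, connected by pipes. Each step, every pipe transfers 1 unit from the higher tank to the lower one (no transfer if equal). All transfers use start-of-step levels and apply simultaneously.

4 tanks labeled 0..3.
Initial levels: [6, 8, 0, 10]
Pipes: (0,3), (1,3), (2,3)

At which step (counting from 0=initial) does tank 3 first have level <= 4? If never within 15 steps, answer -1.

Step 1: flows [3->0,3->1,3->2] -> levels [7 9 1 7]
Step 2: flows [0=3,1->3,3->2] -> levels [7 8 2 7]
Step 3: flows [0=3,1->3,3->2] -> levels [7 7 3 7]
Step 4: flows [0=3,1=3,3->2] -> levels [7 7 4 6]
Step 5: flows [0->3,1->3,3->2] -> levels [6 6 5 7]
Step 6: flows [3->0,3->1,3->2] -> levels [7 7 6 4]
Tank 3 first reaches <=4 at step 6

Answer: 6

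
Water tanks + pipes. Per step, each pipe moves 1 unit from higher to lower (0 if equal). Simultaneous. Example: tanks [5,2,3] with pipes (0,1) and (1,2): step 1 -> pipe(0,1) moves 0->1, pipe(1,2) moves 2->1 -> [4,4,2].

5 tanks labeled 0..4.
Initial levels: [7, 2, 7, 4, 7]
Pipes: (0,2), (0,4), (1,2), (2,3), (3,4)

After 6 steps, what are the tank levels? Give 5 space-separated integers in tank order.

Step 1: flows [0=2,0=4,2->1,2->3,4->3] -> levels [7 3 5 6 6]
Step 2: flows [0->2,0->4,2->1,3->2,3=4] -> levels [5 4 6 5 7]
Step 3: flows [2->0,4->0,2->1,2->3,4->3] -> levels [7 5 3 7 5]
Step 4: flows [0->2,0->4,1->2,3->2,3->4] -> levels [5 4 6 5 7]
  -> period-2 cycle: step 4 state = step 2 state
  -> state at step 6: (6-2) mod 2 = 0, same as step 2 -> [5 4 6 5 7]

Answer: 5 4 6 5 7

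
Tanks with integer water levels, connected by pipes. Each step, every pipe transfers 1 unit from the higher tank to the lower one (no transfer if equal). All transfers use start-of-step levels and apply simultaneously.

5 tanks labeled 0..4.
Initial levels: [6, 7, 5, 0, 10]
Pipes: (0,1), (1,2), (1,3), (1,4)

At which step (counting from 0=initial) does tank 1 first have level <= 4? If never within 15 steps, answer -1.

Step 1: flows [1->0,1->2,1->3,4->1] -> levels [7 5 6 1 9]
Step 2: flows [0->1,2->1,1->3,4->1] -> levels [6 7 5 2 8]
Step 3: flows [1->0,1->2,1->3,4->1] -> levels [7 5 6 3 7]
Step 4: flows [0->1,2->1,1->3,4->1] -> levels [6 7 5 4 6]
Step 5: flows [1->0,1->2,1->3,1->4] -> levels [7 3 6 5 7]
Tank 1 first reaches <=4 at step 5

Answer: 5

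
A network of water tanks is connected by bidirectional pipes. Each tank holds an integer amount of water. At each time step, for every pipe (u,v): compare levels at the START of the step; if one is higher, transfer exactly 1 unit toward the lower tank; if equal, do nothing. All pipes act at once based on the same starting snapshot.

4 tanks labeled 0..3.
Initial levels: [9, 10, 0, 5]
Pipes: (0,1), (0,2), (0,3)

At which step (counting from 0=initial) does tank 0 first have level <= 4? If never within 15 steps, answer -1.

Step 1: flows [1->0,0->2,0->3] -> levels [8 9 1 6]
Step 2: flows [1->0,0->2,0->3] -> levels [7 8 2 7]
Step 3: flows [1->0,0->2,0=3] -> levels [7 7 3 7]
Step 4: flows [0=1,0->2,0=3] -> levels [6 7 4 7]
Step 5: flows [1->0,0->2,3->0] -> levels [7 6 5 6]
Step 6: flows [0->1,0->2,0->3] -> levels [4 7 6 7]
Tank 0 first reaches <=4 at step 6

Answer: 6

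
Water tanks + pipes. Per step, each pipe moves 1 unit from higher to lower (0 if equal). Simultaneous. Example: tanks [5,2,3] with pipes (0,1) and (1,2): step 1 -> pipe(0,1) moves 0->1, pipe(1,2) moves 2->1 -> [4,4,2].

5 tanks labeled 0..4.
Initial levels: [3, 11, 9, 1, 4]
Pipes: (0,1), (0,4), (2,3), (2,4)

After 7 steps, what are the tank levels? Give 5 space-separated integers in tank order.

Answer: 5 7 5 5 6

Derivation:
Step 1: flows [1->0,4->0,2->3,2->4] -> levels [5 10 7 2 4]
Step 2: flows [1->0,0->4,2->3,2->4] -> levels [5 9 5 3 6]
Step 3: flows [1->0,4->0,2->3,4->2] -> levels [7 8 5 4 4]
Step 4: flows [1->0,0->4,2->3,2->4] -> levels [7 7 3 5 6]
Step 5: flows [0=1,0->4,3->2,4->2] -> levels [6 7 5 4 6]
Step 6: flows [1->0,0=4,2->3,4->2] -> levels [7 6 5 5 5]
Step 7: flows [0->1,0->4,2=3,2=4] -> levels [5 7 5 5 6]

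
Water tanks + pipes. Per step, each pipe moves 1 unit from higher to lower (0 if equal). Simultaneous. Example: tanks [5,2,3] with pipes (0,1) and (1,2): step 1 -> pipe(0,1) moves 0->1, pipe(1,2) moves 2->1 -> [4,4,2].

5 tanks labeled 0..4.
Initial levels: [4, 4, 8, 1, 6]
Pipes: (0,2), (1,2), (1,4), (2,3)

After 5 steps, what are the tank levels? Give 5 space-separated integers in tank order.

Answer: 5 6 3 4 5

Derivation:
Step 1: flows [2->0,2->1,4->1,2->3] -> levels [5 6 5 2 5]
Step 2: flows [0=2,1->2,1->4,2->3] -> levels [5 4 5 3 6]
Step 3: flows [0=2,2->1,4->1,2->3] -> levels [5 6 3 4 5]
Step 4: flows [0->2,1->2,1->4,3->2] -> levels [4 4 6 3 6]
Step 5: flows [2->0,2->1,4->1,2->3] -> levels [5 6 3 4 5]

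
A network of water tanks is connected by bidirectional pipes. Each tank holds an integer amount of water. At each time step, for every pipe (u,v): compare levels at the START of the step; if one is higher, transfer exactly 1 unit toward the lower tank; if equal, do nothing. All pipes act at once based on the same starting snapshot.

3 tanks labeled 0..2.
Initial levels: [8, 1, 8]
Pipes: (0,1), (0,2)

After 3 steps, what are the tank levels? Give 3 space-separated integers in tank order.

Step 1: flows [0->1,0=2] -> levels [7 2 8]
Step 2: flows [0->1,2->0] -> levels [7 3 7]
Step 3: flows [0->1,0=2] -> levels [6 4 7]

Answer: 6 4 7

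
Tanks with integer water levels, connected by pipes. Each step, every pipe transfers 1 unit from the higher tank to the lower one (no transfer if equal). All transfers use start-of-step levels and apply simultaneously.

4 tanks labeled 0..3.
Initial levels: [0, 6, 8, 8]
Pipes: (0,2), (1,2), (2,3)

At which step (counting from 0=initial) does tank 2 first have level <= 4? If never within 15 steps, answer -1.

Step 1: flows [2->0,2->1,2=3] -> levels [1 7 6 8]
Step 2: flows [2->0,1->2,3->2] -> levels [2 6 7 7]
Step 3: flows [2->0,2->1,2=3] -> levels [3 7 5 7]
Step 4: flows [2->0,1->2,3->2] -> levels [4 6 6 6]
Step 5: flows [2->0,1=2,2=3] -> levels [5 6 5 6]
Step 6: flows [0=2,1->2,3->2] -> levels [5 5 7 5]
Step 7: flows [2->0,2->1,2->3] -> levels [6 6 4 6]
Tank 2 first reaches <=4 at step 7

Answer: 7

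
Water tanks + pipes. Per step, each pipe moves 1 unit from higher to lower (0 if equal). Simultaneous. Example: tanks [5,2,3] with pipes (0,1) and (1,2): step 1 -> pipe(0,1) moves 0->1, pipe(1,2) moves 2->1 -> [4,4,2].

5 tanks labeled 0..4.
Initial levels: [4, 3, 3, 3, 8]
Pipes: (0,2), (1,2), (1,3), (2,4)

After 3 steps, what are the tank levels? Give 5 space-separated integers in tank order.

Answer: 4 3 5 4 5

Derivation:
Step 1: flows [0->2,1=2,1=3,4->2] -> levels [3 3 5 3 7]
Step 2: flows [2->0,2->1,1=3,4->2] -> levels [4 4 4 3 6]
Step 3: flows [0=2,1=2,1->3,4->2] -> levels [4 3 5 4 5]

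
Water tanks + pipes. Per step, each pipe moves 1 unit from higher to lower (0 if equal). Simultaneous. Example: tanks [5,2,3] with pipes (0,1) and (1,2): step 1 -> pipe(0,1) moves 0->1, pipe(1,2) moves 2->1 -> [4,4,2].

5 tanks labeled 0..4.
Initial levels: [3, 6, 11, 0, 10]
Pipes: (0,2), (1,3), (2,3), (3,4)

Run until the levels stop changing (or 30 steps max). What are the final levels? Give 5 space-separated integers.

Step 1: flows [2->0,1->3,2->3,4->3] -> levels [4 5 9 3 9]
Step 2: flows [2->0,1->3,2->3,4->3] -> levels [5 4 7 6 8]
Step 3: flows [2->0,3->1,2->3,4->3] -> levels [6 5 5 7 7]
Step 4: flows [0->2,3->1,3->2,3=4] -> levels [5 6 7 5 7]
Step 5: flows [2->0,1->3,2->3,4->3] -> levels [6 5 5 8 6]
Step 6: flows [0->2,3->1,3->2,3->4] -> levels [5 6 7 5 7]
  -> period-2 cycle: step 6 state = step 4 state; never stabilizes
  -> state at step 30: (30-4) mod 2 = 0, same as step 4 -> [5 6 7 5 7]

Answer: 5 6 7 5 7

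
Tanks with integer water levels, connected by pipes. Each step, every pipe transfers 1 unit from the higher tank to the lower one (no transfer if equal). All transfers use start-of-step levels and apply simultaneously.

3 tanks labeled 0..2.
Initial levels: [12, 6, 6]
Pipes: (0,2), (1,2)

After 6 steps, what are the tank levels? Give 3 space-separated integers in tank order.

Step 1: flows [0->2,1=2] -> levels [11 6 7]
Step 2: flows [0->2,2->1] -> levels [10 7 7]
Step 3: flows [0->2,1=2] -> levels [9 7 8]
Step 4: flows [0->2,2->1] -> levels [8 8 8]
Step 5: flows [0=2,1=2] -> levels [8 8 8]
  -> stable; steps 6..6 unchanged -> [8 8 8]

Answer: 8 8 8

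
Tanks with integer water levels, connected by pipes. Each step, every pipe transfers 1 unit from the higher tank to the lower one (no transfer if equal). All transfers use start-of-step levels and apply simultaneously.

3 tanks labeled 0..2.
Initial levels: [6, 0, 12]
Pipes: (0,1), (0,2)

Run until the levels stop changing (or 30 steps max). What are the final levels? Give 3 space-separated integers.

Answer: 6 6 6

Derivation:
Step 1: flows [0->1,2->0] -> levels [6 1 11]
Step 2: flows [0->1,2->0] -> levels [6 2 10]
Step 3: flows [0->1,2->0] -> levels [6 3 9]
Step 4: flows [0->1,2->0] -> levels [6 4 8]
Step 5: flows [0->1,2->0] -> levels [6 5 7]
Step 6: flows [0->1,2->0] -> levels [6 6 6]
Step 7: flows [0=1,0=2] -> levels [6 6 6]
  -> stable (no change)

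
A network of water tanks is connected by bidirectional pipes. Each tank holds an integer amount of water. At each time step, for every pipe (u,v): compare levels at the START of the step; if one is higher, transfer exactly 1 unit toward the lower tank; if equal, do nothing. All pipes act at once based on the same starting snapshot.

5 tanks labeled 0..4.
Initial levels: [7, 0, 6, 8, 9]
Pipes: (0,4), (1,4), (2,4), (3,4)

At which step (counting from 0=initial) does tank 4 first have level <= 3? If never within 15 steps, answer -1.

Step 1: flows [4->0,4->1,4->2,4->3] -> levels [8 1 7 9 5]
Step 2: flows [0->4,4->1,2->4,3->4] -> levels [7 2 6 8 7]
Step 3: flows [0=4,4->1,4->2,3->4] -> levels [7 3 7 7 6]
Step 4: flows [0->4,4->1,2->4,3->4] -> levels [6 4 6 6 8]
Step 5: flows [4->0,4->1,4->2,4->3] -> levels [7 5 7 7 4]
Step 6: flows [0->4,1->4,2->4,3->4] -> levels [6 4 6 6 8]
  -> period-2 cycle (repeats step 4); tank 4 never drops to <=3
Tank 4 never reaches <=3 within 15 steps

Answer: -1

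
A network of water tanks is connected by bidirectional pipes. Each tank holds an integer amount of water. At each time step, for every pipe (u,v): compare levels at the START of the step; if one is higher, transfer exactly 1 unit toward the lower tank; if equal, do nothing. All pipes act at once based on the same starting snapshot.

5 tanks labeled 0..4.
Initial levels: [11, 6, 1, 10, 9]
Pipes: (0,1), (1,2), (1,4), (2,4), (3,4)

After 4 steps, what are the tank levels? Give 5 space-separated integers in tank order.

Answer: 7 9 8 8 5

Derivation:
Step 1: flows [0->1,1->2,4->1,4->2,3->4] -> levels [10 7 3 9 8]
Step 2: flows [0->1,1->2,4->1,4->2,3->4] -> levels [9 8 5 8 7]
Step 3: flows [0->1,1->2,1->4,4->2,3->4] -> levels [8 7 7 7 8]
Step 4: flows [0->1,1=2,4->1,4->2,4->3] -> levels [7 9 8 8 5]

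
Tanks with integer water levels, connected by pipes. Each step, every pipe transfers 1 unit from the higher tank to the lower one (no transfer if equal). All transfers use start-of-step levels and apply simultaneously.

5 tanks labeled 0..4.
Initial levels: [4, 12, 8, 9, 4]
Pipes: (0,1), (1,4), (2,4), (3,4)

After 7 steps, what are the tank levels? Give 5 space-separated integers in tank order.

Answer: 7 8 8 8 6

Derivation:
Step 1: flows [1->0,1->4,2->4,3->4] -> levels [5 10 7 8 7]
Step 2: flows [1->0,1->4,2=4,3->4] -> levels [6 8 7 7 9]
Step 3: flows [1->0,4->1,4->2,4->3] -> levels [7 8 8 8 6]
Step 4: flows [1->0,1->4,2->4,3->4] -> levels [8 6 7 7 9]
Step 5: flows [0->1,4->1,4->2,4->3] -> levels [7 8 8 8 6]
  -> period-2 cycle: step 5 state = step 3 state
  -> state at step 7: (7-3) mod 2 = 0, same as step 3 -> [7 8 8 8 6]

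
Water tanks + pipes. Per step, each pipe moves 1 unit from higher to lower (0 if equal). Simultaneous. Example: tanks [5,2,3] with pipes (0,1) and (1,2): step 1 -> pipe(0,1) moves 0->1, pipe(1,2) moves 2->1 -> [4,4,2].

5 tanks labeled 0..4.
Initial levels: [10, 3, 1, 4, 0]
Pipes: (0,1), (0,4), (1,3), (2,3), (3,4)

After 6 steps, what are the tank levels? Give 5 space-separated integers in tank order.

Answer: 5 3 3 4 3

Derivation:
Step 1: flows [0->1,0->4,3->1,3->2,3->4] -> levels [8 5 2 1 2]
Step 2: flows [0->1,0->4,1->3,2->3,4->3] -> levels [6 5 1 4 2]
Step 3: flows [0->1,0->4,1->3,3->2,3->4] -> levels [4 5 2 3 4]
Step 4: flows [1->0,0=4,1->3,3->2,4->3] -> levels [5 3 3 4 3]
Step 5: flows [0->1,0->4,3->1,3->2,3->4] -> levels [3 5 4 1 5]
Step 6: flows [1->0,4->0,1->3,2->3,4->3] -> levels [5 3 3 4 3]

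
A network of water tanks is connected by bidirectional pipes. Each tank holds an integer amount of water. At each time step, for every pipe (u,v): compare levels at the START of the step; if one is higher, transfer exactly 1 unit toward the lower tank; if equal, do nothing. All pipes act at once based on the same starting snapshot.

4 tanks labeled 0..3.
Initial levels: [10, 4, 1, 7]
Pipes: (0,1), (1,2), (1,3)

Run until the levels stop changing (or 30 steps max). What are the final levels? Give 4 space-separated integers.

Step 1: flows [0->1,1->2,3->1] -> levels [9 5 2 6]
Step 2: flows [0->1,1->2,3->1] -> levels [8 6 3 5]
Step 3: flows [0->1,1->2,1->3] -> levels [7 5 4 6]
Step 4: flows [0->1,1->2,3->1] -> levels [6 6 5 5]
Step 5: flows [0=1,1->2,1->3] -> levels [6 4 6 6]
Step 6: flows [0->1,2->1,3->1] -> levels [5 7 5 5]
Step 7: flows [1->0,1->2,1->3] -> levels [6 4 6 6]
  -> period-2 cycle: step 7 state = step 5 state; never stabilizes
  -> state at step 30: (30-5) mod 2 = 1, same as step 6 -> [5 7 5 5]

Answer: 5 7 5 5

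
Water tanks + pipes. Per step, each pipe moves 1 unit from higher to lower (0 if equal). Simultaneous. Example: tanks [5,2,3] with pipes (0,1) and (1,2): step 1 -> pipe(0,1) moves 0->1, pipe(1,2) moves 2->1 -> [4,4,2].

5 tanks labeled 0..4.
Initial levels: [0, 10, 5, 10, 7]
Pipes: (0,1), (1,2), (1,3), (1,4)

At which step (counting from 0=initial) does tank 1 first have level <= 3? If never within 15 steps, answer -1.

Step 1: flows [1->0,1->2,1=3,1->4] -> levels [1 7 6 10 8]
Step 2: flows [1->0,1->2,3->1,4->1] -> levels [2 7 7 9 7]
Step 3: flows [1->0,1=2,3->1,1=4] -> levels [3 7 7 8 7]
Step 4: flows [1->0,1=2,3->1,1=4] -> levels [4 7 7 7 7]
Step 5: flows [1->0,1=2,1=3,1=4] -> levels [5 6 7 7 7]
Step 6: flows [1->0,2->1,3->1,4->1] -> levels [6 8 6 6 6]
Step 7: flows [1->0,1->2,1->3,1->4] -> levels [7 4 7 7 7]
Step 8: flows [0->1,2->1,3->1,4->1] -> levels [6 8 6 6 6]
  -> period-2 cycle (repeats step 6); tank 1 never drops to <=3
Tank 1 never reaches <=3 within 15 steps

Answer: -1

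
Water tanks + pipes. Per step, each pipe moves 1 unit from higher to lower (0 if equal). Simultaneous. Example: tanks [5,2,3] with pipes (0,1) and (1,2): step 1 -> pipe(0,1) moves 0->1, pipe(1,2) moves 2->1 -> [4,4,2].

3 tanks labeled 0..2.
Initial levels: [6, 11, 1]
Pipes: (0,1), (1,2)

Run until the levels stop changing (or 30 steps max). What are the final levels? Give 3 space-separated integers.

Answer: 6 6 6

Derivation:
Step 1: flows [1->0,1->2] -> levels [7 9 2]
Step 2: flows [1->0,1->2] -> levels [8 7 3]
Step 3: flows [0->1,1->2] -> levels [7 7 4]
Step 4: flows [0=1,1->2] -> levels [7 6 5]
Step 5: flows [0->1,1->2] -> levels [6 6 6]
Step 6: flows [0=1,1=2] -> levels [6 6 6]
  -> stable (no change)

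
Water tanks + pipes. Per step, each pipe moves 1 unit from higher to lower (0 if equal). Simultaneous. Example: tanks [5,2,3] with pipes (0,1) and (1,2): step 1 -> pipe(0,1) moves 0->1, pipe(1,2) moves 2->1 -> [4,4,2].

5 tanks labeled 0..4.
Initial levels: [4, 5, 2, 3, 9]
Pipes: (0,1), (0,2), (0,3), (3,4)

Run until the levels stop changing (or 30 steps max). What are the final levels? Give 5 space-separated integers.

Answer: 6 3 3 5 6

Derivation:
Step 1: flows [1->0,0->2,0->3,4->3] -> levels [3 4 3 5 8]
Step 2: flows [1->0,0=2,3->0,4->3] -> levels [5 3 3 5 7]
Step 3: flows [0->1,0->2,0=3,4->3] -> levels [3 4 4 6 6]
Step 4: flows [1->0,2->0,3->0,3=4] -> levels [6 3 3 5 6]
Step 5: flows [0->1,0->2,0->3,4->3] -> levels [3 4 4 7 5]
Step 6: flows [1->0,2->0,3->0,3->4] -> levels [6 3 3 5 6]
  -> period-2 cycle: step 6 state = step 4 state; never stabilizes
  -> state at step 30: (30-4) mod 2 = 0, same as step 4 -> [6 3 3 5 6]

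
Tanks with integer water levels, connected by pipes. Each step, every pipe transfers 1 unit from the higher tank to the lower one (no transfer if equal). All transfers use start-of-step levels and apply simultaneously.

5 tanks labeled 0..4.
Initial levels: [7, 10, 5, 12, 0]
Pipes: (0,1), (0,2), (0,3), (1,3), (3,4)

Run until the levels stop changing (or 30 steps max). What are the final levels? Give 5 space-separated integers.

Answer: 8 7 7 5 7

Derivation:
Step 1: flows [1->0,0->2,3->0,3->1,3->4] -> levels [8 10 6 9 1]
Step 2: flows [1->0,0->2,3->0,1->3,3->4] -> levels [9 8 7 8 2]
Step 3: flows [0->1,0->2,0->3,1=3,3->4] -> levels [6 9 8 8 3]
Step 4: flows [1->0,2->0,3->0,1->3,3->4] -> levels [9 7 7 7 4]
Step 5: flows [0->1,0->2,0->3,1=3,3->4] -> levels [6 8 8 7 5]
Step 6: flows [1->0,2->0,3->0,1->3,3->4] -> levels [9 6 7 6 6]
Step 7: flows [0->1,0->2,0->3,1=3,3=4] -> levels [6 7 8 7 6]
Step 8: flows [1->0,2->0,3->0,1=3,3->4] -> levels [9 6 7 5 7]
Step 9: flows [0->1,0->2,0->3,1->3,4->3] -> levels [6 6 8 8 6]
Step 10: flows [0=1,2->0,3->0,3->1,3->4] -> levels [8 7 7 5 7]
Step 11: flows [0->1,0->2,0->3,1->3,4->3] -> levels [5 7 8 8 6]
Step 12: flows [1->0,2->0,3->0,3->1,3->4] -> levels [8 7 7 5 7]
  -> period-2 cycle: step 12 state = step 10 state; never stabilizes
  -> state at step 30: (30-10) mod 2 = 0, same as step 10 -> [8 7 7 5 7]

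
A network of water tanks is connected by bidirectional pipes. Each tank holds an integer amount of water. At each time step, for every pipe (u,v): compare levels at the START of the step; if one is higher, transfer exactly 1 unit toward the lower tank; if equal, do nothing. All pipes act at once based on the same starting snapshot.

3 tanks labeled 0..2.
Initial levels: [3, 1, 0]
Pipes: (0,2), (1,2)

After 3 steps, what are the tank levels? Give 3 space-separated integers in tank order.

Answer: 1 1 2

Derivation:
Step 1: flows [0->2,1->2] -> levels [2 0 2]
Step 2: flows [0=2,2->1] -> levels [2 1 1]
Step 3: flows [0->2,1=2] -> levels [1 1 2]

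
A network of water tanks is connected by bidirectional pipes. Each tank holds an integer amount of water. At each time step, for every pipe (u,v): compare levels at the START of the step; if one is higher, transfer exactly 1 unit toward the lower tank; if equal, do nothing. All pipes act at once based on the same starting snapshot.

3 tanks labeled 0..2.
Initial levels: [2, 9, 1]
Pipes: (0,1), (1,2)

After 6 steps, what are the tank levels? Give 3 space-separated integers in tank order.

Step 1: flows [1->0,1->2] -> levels [3 7 2]
Step 2: flows [1->0,1->2] -> levels [4 5 3]
Step 3: flows [1->0,1->2] -> levels [5 3 4]
Step 4: flows [0->1,2->1] -> levels [4 5 3]
  -> period-2 cycle: step 4 state = step 2 state
  -> state at step 6: (6-2) mod 2 = 0, same as step 2 -> [4 5 3]

Answer: 4 5 3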